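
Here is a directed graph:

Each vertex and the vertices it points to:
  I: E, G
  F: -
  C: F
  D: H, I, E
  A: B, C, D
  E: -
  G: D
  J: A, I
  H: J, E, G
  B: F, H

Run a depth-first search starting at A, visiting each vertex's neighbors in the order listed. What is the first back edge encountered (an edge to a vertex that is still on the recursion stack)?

J→A

DFS from A (visiting each vertex's neighbors in the order listed); mark gray on enter, black on exit:
A gray
  B gray
    F gray
    F black
    H gray
      J gray
        J→A: A is gray → back edge
First back edge: J → A.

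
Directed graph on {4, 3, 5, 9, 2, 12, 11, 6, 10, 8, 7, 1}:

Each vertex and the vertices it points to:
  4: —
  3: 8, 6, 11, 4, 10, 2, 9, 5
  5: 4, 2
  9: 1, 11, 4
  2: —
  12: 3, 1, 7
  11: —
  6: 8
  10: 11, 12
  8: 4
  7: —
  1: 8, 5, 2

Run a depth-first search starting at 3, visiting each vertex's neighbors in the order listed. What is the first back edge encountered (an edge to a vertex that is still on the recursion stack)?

12->3

DFS from 3 (visiting each vertex's neighbors in the order listed); mark gray on enter, black on exit:
3 gray
  8 gray
    4 gray
    4 black
  8 black
  6 gray
    6→8: 8 black — skip
  6 black
  11 gray
  11 black
  3→4: 4 black — skip
  10 gray
    10→11: 11 black — skip
    12 gray
      12→3: 3 is gray → back edge
First back edge: 12 → 3.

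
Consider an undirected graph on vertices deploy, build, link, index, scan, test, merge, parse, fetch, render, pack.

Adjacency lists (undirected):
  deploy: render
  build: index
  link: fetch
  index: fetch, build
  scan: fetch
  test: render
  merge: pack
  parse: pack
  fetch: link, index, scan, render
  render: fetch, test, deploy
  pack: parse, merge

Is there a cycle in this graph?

DFS, tracking each vertex's parent; an edge to a visited non-parent vertex closes a cycle.
Start from index:
visit index (parent –)
  visit fetch (parent index)
    visit link (parent fetch)
      link–fetch: parent, skip
    fetch–index: parent, skip
    visit scan (parent fetch)
      scan–fetch: parent, skip
    visit render (parent fetch)
      render–fetch: parent, skip
      visit test (parent render)
        test–render: parent, skip
      visit deploy (parent render)
        deploy–render: parent, skip
  visit build (parent index)
    build–index: parent, skip
visit merge (parent –)
  visit pack (parent merge)
    visit parse (parent pack)
      parse–pack: parent, skip
    pack–merge: parent, skip
No non-parent visited neighbor found — the graph is a forest.

No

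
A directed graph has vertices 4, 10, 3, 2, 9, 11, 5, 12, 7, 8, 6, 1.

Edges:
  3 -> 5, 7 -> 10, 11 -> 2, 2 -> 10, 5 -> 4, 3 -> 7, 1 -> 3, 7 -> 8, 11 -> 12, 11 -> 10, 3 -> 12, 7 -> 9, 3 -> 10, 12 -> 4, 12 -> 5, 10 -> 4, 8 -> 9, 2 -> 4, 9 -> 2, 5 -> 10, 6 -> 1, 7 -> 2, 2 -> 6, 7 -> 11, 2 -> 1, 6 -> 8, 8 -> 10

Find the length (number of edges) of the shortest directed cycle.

4

For each vertex v, BFS finds the shortest path from v back to v.
The shortest such closed walk is 7 → 2 → 1 → 3 → 7, length 4.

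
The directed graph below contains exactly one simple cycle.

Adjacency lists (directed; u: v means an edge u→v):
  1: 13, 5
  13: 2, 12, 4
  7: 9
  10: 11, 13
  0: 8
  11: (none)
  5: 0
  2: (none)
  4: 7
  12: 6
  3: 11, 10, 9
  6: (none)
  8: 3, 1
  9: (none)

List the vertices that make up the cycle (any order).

DFS with gray/black marking from 8:
8 gray
  3 gray
    11 gray
    11 black
    10 gray
      10→11: 11 black — skip
      13 gray
        2 gray
        2 black
        12 gray
          6 gray
          6 black
        12 black
        4 gray
          7 gray
            9 gray
            9 black
          7 black
        4 black
      13 black
    10 black
    3→9: 9 black — skip
  3 black
  1 gray
    1→13: 13 black — skip
    5 gray
      0 gray
        0→8: 8 is gray → back edge
Back edge closes the cycle 8 → 1 → 5 → 0 → 8; its vertices are {0, 1, 5, 8}.

0, 1, 5, 8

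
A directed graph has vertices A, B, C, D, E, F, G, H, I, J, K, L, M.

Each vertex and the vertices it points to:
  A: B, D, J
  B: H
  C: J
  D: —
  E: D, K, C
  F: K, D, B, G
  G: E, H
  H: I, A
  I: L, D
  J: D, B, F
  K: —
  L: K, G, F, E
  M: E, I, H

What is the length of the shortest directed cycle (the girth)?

3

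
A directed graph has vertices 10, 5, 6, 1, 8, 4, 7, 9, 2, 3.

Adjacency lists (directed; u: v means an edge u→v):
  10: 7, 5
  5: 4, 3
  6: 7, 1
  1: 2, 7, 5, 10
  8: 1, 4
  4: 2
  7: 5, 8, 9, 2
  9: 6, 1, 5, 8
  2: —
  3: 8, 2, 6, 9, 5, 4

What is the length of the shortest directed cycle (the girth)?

For each vertex v, BFS finds the shortest path from v back to v.
The shortest such closed walk is 3 → 5 → 3, length 2.

2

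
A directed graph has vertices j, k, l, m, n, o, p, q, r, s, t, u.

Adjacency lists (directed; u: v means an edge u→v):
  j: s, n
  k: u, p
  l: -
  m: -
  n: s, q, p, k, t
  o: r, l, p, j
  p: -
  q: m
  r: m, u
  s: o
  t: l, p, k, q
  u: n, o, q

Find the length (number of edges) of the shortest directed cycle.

3

For each vertex v, BFS finds the shortest path from v back to v.
The shortest such closed walk is u → n → k → u, length 3.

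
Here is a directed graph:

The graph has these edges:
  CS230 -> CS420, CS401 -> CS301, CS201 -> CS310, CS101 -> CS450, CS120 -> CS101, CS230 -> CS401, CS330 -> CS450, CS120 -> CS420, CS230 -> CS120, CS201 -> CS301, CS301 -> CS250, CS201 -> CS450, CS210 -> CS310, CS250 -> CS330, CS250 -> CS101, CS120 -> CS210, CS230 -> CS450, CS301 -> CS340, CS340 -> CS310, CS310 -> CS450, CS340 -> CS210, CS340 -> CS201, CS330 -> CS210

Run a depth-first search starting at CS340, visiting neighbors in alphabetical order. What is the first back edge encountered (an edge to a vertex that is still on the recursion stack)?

DFS from CS340 (visiting neighbors in alphabetical order); mark gray on enter, black on exit:
CS340 gray
  CS201 gray
    CS301 gray
      CS250 gray
        CS101 gray
          CS450 gray
          CS450 black
        CS101 black
        CS330 gray
          CS210 gray
            CS310 gray
              CS310→CS450: CS450 black — skip
            CS310 black
          CS210 black
          CS330→CS450: CS450 black — skip
        CS330 black
      CS250 black
      CS301→CS340: CS340 is gray → back edge
First back edge: CS301 → CS340.

CS301→CS340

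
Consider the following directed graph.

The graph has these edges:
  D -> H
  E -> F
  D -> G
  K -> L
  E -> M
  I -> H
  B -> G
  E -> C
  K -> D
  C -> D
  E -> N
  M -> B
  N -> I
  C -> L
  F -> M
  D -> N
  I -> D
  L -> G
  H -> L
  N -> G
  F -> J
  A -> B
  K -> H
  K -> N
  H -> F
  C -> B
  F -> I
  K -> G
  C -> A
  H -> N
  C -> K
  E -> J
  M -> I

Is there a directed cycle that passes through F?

Yes

F is on a cycle iff F can reach itself via ≥1 edge.
F → I → H → F — yes.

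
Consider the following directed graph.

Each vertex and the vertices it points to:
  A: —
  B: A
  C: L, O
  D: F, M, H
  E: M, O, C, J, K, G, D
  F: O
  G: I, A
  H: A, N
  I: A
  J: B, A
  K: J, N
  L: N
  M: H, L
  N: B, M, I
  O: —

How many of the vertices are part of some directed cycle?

A vertex is on a directed cycle iff it belongs to a strongly connected component of size ≥ 2 (or has a self-loop).
The vertices on cycles are {H, L, M, N} — 4 in total.

4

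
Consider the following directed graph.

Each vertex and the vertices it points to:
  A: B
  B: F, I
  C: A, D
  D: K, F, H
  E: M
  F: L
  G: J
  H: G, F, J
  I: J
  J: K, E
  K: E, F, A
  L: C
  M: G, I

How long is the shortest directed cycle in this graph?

4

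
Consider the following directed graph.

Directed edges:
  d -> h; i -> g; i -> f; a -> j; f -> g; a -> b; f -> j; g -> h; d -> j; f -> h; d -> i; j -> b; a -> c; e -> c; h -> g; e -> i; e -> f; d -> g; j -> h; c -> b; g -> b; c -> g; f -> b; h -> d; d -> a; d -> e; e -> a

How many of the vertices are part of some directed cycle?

A vertex is on a directed cycle iff it belongs to a strongly connected component of size ≥ 2 (or has a self-loop).
The vertices on cycles are {a, c, d, e, f, g, h, i, j} — 9 in total.

9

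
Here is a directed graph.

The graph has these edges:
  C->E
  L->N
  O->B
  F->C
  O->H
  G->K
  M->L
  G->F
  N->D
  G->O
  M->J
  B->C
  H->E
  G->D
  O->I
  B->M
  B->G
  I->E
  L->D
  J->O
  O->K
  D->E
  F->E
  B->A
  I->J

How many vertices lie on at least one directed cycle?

6

A vertex is on a directed cycle iff it belongs to a strongly connected component of size ≥ 2 (or has a self-loop).
The vertices on cycles are {B, G, I, J, M, O} — 6 in total.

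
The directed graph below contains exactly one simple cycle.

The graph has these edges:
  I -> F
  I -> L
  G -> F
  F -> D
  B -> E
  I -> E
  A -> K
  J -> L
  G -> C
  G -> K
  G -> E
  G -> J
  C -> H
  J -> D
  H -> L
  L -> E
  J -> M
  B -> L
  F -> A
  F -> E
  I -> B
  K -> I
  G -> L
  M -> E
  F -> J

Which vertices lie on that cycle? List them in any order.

A, F, I, K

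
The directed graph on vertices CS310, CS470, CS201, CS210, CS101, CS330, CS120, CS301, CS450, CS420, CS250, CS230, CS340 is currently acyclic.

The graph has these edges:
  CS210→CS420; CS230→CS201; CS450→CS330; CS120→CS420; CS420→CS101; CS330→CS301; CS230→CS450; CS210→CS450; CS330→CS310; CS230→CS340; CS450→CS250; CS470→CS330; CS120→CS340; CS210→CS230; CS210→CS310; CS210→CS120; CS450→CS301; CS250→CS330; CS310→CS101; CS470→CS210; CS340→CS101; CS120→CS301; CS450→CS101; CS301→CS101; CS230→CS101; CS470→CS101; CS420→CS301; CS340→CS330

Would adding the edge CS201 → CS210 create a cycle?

Adding CS201→CS210 creates a cycle iff CS210 can already reach CS201.
Path from CS210: CS210 → CS230 → CS201.
So CS210 → … → CS201 → CS210 is a cycle.

Yes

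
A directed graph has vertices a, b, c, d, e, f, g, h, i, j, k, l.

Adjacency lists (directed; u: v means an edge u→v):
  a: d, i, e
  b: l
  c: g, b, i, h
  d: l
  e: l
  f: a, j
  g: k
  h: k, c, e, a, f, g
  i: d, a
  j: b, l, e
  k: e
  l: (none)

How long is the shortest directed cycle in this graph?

For each vertex v, BFS finds the shortest path from v back to v.
The shortest such closed walk is h → c → h, length 2.

2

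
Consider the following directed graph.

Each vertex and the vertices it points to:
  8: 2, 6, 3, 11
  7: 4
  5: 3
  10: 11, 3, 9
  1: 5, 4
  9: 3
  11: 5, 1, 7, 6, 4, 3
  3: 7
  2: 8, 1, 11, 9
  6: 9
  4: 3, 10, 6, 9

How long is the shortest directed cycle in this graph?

2

For each vertex v, BFS finds the shortest path from v back to v.
The shortest such closed walk is 8 → 2 → 8, length 2.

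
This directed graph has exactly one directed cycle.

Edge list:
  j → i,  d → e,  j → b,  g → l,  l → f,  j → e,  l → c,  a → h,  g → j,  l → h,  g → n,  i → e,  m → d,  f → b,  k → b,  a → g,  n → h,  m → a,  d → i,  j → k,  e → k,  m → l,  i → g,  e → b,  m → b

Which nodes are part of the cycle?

g, i, j

DFS with gray/black marking from g:
g gray
  j gray
    k gray
      b gray
      b black
    k black
    i gray
      i→g: g is gray → back edge
Back edge closes the cycle g → j → i → g; its vertices are {g, i, j}.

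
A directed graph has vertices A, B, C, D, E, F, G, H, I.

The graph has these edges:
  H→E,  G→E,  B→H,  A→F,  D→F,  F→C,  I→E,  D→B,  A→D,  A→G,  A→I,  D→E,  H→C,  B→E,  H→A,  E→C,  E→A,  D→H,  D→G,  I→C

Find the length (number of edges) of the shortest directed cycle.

For each vertex v, BFS finds the shortest path from v back to v.
The shortest such closed walk is A → I → E → A, length 3.

3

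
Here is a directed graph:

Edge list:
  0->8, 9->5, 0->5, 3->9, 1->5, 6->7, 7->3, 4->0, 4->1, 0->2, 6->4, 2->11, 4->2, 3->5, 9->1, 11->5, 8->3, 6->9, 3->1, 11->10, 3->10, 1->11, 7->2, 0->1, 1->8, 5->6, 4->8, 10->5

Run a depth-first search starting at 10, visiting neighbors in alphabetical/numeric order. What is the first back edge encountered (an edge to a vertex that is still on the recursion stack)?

DFS from 10 (visiting neighbors in alphabetical/numeric order); mark gray on enter, black on exit:
10 gray
  5 gray
    6 gray
      4 gray
        0 gray
          1 gray
            1→5: 5 is gray → back edge
First back edge: 1 → 5.

1->5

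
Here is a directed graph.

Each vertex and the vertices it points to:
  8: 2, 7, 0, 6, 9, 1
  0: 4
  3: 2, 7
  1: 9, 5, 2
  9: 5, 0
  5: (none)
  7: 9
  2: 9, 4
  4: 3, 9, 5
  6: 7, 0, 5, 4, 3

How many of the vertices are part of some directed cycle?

A vertex is on a directed cycle iff it belongs to a strongly connected component of size ≥ 2 (or has a self-loop).
The vertices on cycles are {0, 2, 3, 4, 7, 9} — 6 in total.

6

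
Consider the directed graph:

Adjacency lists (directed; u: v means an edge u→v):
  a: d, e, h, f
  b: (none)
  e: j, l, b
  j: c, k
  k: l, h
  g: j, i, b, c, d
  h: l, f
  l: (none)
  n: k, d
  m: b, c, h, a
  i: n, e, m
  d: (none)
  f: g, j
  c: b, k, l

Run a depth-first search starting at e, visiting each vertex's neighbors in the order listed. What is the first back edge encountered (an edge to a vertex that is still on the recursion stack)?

g→j

DFS from e (visiting each vertex's neighbors in the order listed); mark gray on enter, black on exit:
e gray
  j gray
    c gray
      b gray
      b black
      k gray
        l gray
        l black
        h gray
          h→l: l black — skip
          f gray
            g gray
              g→j: j is gray → back edge
First back edge: g → j.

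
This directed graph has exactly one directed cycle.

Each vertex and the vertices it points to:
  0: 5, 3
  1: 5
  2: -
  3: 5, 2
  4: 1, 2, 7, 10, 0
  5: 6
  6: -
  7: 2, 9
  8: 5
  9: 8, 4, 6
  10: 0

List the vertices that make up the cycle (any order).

4, 7, 9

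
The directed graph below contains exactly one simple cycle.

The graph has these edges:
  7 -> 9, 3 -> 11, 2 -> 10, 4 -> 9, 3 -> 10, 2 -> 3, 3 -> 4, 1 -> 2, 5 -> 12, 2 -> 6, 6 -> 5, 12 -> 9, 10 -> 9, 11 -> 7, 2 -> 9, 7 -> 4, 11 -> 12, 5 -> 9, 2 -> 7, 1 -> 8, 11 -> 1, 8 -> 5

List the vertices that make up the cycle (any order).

DFS with gray/black marking from 1:
1 gray
  2 gray
    9 gray
    9 black
    3 gray
      4 gray
        4→9: 9 black — skip
      4 black
      11 gray
        12 gray
          12→9: 9 black — skip
        12 black
        7 gray
          7→9: 9 black — skip
          7→4: 4 black — skip
        7 black
        11→1: 1 is gray → back edge
Back edge closes the cycle 1 → 2 → 3 → 11 → 1; its vertices are {1, 2, 3, 11}.

1, 2, 3, 11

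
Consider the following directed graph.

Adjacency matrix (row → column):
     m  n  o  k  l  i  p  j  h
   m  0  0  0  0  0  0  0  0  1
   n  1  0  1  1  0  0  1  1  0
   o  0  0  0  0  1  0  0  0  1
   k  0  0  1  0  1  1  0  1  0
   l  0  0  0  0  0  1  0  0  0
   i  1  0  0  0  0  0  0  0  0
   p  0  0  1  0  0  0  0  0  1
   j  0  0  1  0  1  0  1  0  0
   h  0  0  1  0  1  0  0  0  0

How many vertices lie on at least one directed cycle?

A vertex is on a directed cycle iff it belongs to a strongly connected component of size ≥ 2 (or has a self-loop).
The vertices on cycles are {h, i, l, m, o} — 5 in total.

5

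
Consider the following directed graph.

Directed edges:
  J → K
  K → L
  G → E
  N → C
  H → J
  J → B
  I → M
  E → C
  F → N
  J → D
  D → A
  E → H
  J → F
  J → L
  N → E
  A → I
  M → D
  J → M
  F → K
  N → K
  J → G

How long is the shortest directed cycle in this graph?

4

For each vertex v, BFS finds the shortest path from v back to v.
The shortest such closed walk is H → J → G → E → H, length 4.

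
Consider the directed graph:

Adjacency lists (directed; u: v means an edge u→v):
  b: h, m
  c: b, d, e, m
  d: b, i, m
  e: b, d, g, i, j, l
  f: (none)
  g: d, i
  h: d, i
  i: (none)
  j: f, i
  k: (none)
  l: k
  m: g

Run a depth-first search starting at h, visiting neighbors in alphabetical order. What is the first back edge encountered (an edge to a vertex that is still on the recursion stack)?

b->h

DFS from h (visiting neighbors in alphabetical order); mark gray on enter, black on exit:
h gray
  d gray
    b gray
      b→h: h is gray → back edge
First back edge: b → h.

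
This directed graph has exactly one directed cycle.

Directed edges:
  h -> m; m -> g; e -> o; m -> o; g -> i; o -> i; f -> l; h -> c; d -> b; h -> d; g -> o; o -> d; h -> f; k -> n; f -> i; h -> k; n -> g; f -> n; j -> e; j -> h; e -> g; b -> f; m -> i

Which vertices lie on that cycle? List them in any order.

b, d, f, g, n, o

DFS with gray/black marking from d:
d gray
  b gray
    f gray
      n gray
        g gray
          i gray
          i black
          o gray
            o→d: d is gray → back edge
Back edge closes the cycle d → b → f → n → g → o → d; its vertices are {b, d, f, g, n, o}.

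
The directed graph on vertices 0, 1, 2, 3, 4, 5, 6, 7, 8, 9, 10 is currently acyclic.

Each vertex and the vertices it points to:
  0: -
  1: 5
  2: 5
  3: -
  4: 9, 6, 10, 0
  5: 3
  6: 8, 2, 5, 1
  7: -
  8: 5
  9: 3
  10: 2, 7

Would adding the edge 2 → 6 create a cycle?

Adding 2→6 creates a cycle iff 6 can already reach 2.
Path from 6: 6 → 2.
So 6 → … → 2 → 6 is a cycle.

Yes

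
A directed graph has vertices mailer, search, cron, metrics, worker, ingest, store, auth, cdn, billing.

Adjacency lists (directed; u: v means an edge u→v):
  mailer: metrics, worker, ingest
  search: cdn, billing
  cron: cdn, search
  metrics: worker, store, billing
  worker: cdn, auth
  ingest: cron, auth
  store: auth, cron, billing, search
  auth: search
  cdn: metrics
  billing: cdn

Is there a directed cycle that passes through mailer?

No

mailer lies on a cycle iff there is a path from mailer back to itself.
Exploring from mailer, it never reaches itself; equivalently, its strongly connected component is a singleton.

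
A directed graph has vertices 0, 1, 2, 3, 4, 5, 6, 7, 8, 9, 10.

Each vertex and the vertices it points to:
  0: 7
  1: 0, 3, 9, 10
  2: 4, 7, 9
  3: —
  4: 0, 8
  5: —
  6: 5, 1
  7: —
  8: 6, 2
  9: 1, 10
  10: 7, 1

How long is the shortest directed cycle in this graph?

2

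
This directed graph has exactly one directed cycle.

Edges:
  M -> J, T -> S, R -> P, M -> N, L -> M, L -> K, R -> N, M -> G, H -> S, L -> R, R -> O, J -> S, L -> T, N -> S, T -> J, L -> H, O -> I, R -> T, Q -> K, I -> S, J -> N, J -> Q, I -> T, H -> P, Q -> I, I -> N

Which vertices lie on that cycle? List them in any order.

DFS with gray/black marking from J:
J gray
  N gray
    S gray
    S black
  N black
  Q gray
    K gray
    K black
    I gray
      I→S: S black — skip
      T gray
        T→S: S black — skip
        T→J: J is gray → back edge
Back edge closes the cycle J → Q → I → T → J; its vertices are {I, J, Q, T}.

I, J, Q, T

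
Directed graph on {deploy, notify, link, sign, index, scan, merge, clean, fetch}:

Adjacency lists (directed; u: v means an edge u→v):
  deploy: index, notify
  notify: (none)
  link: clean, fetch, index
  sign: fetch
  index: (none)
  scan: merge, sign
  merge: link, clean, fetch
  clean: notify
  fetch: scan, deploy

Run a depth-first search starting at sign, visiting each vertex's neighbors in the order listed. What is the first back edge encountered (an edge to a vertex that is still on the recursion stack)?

link->fetch

DFS from sign (visiting each vertex's neighbors in the order listed); mark gray on enter, black on exit:
sign gray
  fetch gray
    scan gray
      merge gray
        link gray
          clean gray
            notify gray
            notify black
          clean black
          link→fetch: fetch is gray → back edge
First back edge: link → fetch.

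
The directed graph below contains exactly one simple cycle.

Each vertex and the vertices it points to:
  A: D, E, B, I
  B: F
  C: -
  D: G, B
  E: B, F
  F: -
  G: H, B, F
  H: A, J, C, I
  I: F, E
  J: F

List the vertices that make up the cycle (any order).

A, D, G, H

DFS with gray/black marking from H:
H gray
  A gray
    D gray
      G gray
        G→H: H is gray → back edge
Back edge closes the cycle H → A → D → G → H; its vertices are {A, D, G, H}.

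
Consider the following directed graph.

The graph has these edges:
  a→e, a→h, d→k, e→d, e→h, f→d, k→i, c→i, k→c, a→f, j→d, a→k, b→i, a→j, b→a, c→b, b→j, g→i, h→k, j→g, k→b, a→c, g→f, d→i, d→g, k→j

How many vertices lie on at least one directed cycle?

A vertex is on a directed cycle iff it belongs to a strongly connected component of size ≥ 2 (or has a self-loop).
The vertices on cycles are {a, b, c, d, e, f, g, h, j, k} — 10 in total.

10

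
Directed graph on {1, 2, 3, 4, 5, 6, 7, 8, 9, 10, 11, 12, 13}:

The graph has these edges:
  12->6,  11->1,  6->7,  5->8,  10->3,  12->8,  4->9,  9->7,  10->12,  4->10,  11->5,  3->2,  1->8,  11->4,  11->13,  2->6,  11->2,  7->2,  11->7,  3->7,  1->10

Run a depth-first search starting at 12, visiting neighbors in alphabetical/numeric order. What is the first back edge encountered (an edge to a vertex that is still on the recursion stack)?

DFS from 12 (visiting neighbors in alphabetical/numeric order); mark gray on enter, black on exit:
12 gray
  6 gray
    7 gray
      2 gray
        2→6: 6 is gray → back edge
First back edge: 2 → 6.

2→6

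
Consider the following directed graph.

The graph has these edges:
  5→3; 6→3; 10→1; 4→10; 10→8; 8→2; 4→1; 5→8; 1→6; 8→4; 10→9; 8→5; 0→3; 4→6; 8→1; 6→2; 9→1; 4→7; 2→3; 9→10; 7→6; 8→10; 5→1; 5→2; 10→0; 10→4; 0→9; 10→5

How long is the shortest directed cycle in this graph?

For each vertex v, BFS finds the shortest path from v back to v.
The shortest such closed walk is 10 → 9 → 10, length 2.

2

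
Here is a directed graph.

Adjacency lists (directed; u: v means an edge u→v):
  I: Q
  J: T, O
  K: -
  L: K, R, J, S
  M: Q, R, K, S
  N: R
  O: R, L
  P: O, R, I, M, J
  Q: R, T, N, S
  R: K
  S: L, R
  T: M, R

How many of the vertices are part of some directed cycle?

A vertex is on a directed cycle iff it belongs to a strongly connected component of size ≥ 2 (or has a self-loop).
The vertices on cycles are {J, L, M, O, Q, S, T} — 7 in total.

7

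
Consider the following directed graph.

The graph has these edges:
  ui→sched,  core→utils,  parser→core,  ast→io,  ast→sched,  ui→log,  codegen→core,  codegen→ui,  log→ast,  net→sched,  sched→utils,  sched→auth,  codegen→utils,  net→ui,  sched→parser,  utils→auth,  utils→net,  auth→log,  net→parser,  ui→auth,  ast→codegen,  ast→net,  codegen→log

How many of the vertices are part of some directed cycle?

A vertex is on a directed cycle iff it belongs to a strongly connected component of size ≥ 2 (or has a self-loop).
The vertices on cycles are {ui, ast, log, net, auth, core, sched, utils, parser, codegen} — 10 in total.

10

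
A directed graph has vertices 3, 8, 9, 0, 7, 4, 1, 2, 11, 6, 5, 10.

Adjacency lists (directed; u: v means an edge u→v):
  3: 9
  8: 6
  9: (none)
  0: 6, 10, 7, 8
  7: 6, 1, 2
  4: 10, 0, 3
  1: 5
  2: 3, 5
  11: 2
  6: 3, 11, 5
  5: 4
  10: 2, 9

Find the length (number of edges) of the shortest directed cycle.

For each vertex v, BFS finds the shortest path from v back to v.
The shortest such closed walk is 4 → 10 → 2 → 5 → 4, length 4.

4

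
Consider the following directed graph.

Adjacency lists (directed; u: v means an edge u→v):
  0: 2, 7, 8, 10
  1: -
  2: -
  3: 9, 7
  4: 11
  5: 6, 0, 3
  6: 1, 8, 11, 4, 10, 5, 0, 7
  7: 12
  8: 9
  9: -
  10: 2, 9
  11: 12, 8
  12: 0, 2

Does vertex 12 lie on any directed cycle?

Yes

12 is on a cycle iff 12 can reach itself via ≥1 edge.
12 → 0 → 7 → 12 — yes.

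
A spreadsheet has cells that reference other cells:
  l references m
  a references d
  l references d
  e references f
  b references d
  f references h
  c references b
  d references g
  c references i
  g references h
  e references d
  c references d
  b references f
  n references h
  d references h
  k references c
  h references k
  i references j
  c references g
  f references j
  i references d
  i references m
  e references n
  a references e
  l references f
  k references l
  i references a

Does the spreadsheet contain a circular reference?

DFS with white/gray/black marking, starting from j:
j gray
j black
a gray
  e gray
    n gray
      h gray
        k gray
          c gray
            d gray
              d→h: h is gray → back edge
Back edge found, so a cycle exists: h → k → c → d → h.

Yes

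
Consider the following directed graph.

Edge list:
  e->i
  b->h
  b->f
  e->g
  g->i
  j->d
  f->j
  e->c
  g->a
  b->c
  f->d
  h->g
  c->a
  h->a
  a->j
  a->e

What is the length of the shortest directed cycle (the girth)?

For each vertex v, BFS finds the shortest path from v back to v.
The shortest such closed walk is a → e → g → a, length 3.

3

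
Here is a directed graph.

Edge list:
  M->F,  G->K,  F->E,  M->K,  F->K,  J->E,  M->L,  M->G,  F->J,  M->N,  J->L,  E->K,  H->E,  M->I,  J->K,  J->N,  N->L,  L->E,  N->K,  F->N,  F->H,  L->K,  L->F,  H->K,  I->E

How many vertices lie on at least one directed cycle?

4

A vertex is on a directed cycle iff it belongs to a strongly connected component of size ≥ 2 (or has a self-loop).
The vertices on cycles are {F, J, L, N} — 4 in total.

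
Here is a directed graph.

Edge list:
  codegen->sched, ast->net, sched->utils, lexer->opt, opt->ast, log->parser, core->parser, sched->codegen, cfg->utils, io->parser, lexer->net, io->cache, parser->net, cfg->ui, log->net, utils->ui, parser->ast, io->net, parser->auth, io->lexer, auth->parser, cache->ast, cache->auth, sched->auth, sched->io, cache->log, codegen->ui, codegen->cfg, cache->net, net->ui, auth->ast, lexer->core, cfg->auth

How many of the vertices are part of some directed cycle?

A vertex is on a directed cycle iff it belongs to a strongly connected component of size ≥ 2 (or has a self-loop).
The vertices on cycles are {auth, sched, parser, codegen} — 4 in total.

4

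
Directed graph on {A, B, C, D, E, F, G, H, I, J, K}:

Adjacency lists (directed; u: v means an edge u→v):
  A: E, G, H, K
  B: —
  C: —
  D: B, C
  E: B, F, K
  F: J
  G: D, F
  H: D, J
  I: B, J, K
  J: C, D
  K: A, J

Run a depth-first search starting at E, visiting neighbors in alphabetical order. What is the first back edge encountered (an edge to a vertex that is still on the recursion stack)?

DFS from E (visiting neighbors in alphabetical order); mark gray on enter, black on exit:
E gray
  B gray
  B black
  F gray
    J gray
      C gray
      C black
      D gray
        D→B: B black — skip
        D→C: C black — skip
      D black
    J black
  F black
  K gray
    A gray
      A→E: E is gray → back edge
First back edge: A → E.

A→E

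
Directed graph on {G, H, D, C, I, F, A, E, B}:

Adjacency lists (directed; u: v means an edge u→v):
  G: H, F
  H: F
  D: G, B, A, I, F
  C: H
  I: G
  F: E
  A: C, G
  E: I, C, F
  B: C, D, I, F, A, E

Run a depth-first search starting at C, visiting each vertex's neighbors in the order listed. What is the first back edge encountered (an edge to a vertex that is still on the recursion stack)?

G→H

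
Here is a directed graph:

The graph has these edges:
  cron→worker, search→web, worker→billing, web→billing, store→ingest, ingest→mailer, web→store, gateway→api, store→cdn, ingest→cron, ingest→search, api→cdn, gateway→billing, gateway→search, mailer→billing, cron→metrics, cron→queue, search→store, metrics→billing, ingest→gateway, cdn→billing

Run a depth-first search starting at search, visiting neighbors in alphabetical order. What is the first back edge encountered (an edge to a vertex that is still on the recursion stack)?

DFS from search (visiting neighbors in alphabetical order); mark gray on enter, black on exit:
search gray
  store gray
    cdn gray
      billing gray
      billing black
    cdn black
    ingest gray
      cron gray
        metrics gray
          metrics→billing: billing black — skip
        metrics black
        queue gray
        queue black
        worker gray
          worker→billing: billing black — skip
        worker black
      cron black
      gateway gray
        api gray
          api→cdn: cdn black — skip
        api black
        gateway→billing: billing black — skip
        gateway→search: search is gray → back edge
First back edge: gateway → search.

gateway->search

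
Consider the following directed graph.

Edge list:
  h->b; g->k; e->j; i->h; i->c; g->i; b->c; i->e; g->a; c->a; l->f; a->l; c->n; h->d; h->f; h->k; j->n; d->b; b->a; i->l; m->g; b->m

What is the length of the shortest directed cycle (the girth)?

5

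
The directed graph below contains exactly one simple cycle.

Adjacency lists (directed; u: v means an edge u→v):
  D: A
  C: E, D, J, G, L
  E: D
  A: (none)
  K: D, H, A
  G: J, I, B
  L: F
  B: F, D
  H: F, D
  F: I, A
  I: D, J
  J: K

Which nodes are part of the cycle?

F, H, I, J, K

DFS with gray/black marking from J:
J gray
  K gray
    D gray
      A gray
      A black
    D black
    H gray
      F gray
        I gray
          I→D: D black — skip
          I→J: J is gray → back edge
Back edge closes the cycle J → K → H → F → I → J; its vertices are {F, H, I, J, K}.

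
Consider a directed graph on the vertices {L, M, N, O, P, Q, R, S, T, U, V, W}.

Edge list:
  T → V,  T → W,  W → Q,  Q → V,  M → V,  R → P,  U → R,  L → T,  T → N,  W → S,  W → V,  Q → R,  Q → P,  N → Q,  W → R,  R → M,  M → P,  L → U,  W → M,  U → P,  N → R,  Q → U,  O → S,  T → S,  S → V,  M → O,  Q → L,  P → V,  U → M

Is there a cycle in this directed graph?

Yes

DFS with white/gray/black marking, starting from L:
L gray
  U gray
    R gray
      M gray
        V gray
        V black
        O gray
          S gray
            S→V: V black — skip
          S black
        O black
        P gray
          P→V: V black — skip
        P black
      M black
      R→P: P black — skip
    R black
    U→M: M black — skip
    U→P: P black — skip
  U black
  T gray
    W gray
      Q gray
        Q→U: U black — skip
        Q→V: V black — skip
        Q→R: R black — skip
        Q→P: P black — skip
        Q→L: L is gray → back edge
Back edge found, so a cycle exists: L → T → W → Q → L.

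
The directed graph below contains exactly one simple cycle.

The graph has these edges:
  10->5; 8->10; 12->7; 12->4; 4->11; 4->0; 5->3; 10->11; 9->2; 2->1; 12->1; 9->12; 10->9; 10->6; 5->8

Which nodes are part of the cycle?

DFS with gray/black marking from 10:
10 gray
  6 gray
  6 black
  11 gray
  11 black
  5 gray
    3 gray
    3 black
    8 gray
      8→10: 10 is gray → back edge
Back edge closes the cycle 10 → 5 → 8 → 10; its vertices are {5, 8, 10}.

5, 8, 10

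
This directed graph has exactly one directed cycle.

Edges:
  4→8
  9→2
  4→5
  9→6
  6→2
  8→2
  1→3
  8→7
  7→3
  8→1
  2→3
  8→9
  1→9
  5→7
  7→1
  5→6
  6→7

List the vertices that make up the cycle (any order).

DFS with gray/black marking from 7:
7 gray
  1 gray
    9 gray
      2 gray
        3 gray
        3 black
      2 black
      6 gray
        6→7: 7 is gray → back edge
Back edge closes the cycle 7 → 1 → 9 → 6 → 7; its vertices are {1, 6, 7, 9}.

1, 6, 7, 9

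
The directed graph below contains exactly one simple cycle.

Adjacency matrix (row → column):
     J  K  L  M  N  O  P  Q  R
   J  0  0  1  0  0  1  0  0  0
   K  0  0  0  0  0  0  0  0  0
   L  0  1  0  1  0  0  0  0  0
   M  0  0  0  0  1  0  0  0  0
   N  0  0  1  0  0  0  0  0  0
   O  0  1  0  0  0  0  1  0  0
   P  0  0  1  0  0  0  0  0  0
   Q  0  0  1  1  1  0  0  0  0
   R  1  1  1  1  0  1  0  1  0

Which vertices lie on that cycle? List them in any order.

L, M, N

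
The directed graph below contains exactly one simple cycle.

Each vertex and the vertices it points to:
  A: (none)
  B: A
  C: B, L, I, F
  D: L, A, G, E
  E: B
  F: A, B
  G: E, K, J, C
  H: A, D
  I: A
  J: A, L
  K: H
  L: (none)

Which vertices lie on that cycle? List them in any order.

D, G, H, K

DFS with gray/black marking from G:
G gray
  E gray
    B gray
      A gray
      A black
    B black
  E black
  K gray
    H gray
      H→A: A black — skip
      D gray
        L gray
        L black
        D→A: A black — skip
        D→G: G is gray → back edge
Back edge closes the cycle G → K → H → D → G; its vertices are {D, G, H, K}.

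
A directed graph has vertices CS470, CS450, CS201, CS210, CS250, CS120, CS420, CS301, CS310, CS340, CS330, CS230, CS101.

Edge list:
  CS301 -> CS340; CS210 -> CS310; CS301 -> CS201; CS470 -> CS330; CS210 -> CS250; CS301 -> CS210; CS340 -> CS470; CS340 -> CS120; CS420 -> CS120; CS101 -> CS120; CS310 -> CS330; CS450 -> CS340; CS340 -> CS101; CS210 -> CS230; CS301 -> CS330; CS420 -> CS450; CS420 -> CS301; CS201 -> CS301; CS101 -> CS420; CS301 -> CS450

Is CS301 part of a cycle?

Yes

CS301 is on a cycle iff CS301 can reach itself via ≥1 edge.
CS301 → CS201 → CS301 — yes.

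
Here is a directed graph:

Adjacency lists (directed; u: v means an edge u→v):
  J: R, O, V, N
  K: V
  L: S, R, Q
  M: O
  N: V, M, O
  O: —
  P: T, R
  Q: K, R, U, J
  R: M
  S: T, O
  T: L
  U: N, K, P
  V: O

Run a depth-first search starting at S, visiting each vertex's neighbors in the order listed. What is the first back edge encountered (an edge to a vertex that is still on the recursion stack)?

L->S

DFS from S (visiting each vertex's neighbors in the order listed); mark gray on enter, black on exit:
S gray
  T gray
    L gray
      L→S: S is gray → back edge
First back edge: L → S.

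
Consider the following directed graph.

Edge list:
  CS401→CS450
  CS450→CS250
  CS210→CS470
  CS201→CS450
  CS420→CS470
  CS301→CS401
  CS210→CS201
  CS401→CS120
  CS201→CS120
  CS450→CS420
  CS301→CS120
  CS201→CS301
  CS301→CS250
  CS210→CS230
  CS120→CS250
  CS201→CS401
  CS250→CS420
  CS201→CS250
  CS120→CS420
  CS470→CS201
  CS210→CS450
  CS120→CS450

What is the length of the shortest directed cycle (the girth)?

4

For each vertex v, BFS finds the shortest path from v back to v.
The shortest such closed walk is CS470 → CS201 → CS450 → CS420 → CS470, length 4.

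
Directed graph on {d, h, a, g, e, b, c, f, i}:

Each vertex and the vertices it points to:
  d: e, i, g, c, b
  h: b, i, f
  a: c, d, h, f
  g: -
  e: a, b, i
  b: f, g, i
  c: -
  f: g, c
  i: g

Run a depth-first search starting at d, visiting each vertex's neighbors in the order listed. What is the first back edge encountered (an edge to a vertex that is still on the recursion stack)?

DFS from d (visiting each vertex's neighbors in the order listed); mark gray on enter, black on exit:
d gray
  e gray
    a gray
      c gray
      c black
      a→d: d is gray → back edge
First back edge: a → d.

a→d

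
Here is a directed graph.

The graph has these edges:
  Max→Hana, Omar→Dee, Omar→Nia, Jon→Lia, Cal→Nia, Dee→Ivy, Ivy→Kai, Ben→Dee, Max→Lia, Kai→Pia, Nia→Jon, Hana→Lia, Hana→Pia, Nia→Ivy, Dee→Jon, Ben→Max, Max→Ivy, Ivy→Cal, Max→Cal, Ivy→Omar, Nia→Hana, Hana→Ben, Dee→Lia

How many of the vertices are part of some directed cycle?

A vertex is on a directed cycle iff it belongs to a strongly connected component of size ≥ 2 (or has a self-loop).
The vertices on cycles are {Ben, Cal, Dee, Ivy, Max, Nia, Hana, Omar} — 8 in total.

8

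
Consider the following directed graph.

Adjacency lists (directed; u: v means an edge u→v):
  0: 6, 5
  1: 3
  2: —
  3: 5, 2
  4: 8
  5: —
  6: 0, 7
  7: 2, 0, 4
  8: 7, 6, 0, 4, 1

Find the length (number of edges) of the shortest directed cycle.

2

For each vertex v, BFS finds the shortest path from v back to v.
The shortest such closed walk is 8 → 4 → 8, length 2.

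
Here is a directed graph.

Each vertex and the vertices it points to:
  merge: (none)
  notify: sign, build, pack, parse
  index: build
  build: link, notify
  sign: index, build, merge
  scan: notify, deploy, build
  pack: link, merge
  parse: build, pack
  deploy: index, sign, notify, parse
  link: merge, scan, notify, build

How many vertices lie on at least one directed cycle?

A vertex is on a directed cycle iff it belongs to a strongly connected component of size ≥ 2 (or has a self-loop).
The vertices on cycles are {link, pack, scan, sign, build, index, parse, deploy, notify} — 9 in total.

9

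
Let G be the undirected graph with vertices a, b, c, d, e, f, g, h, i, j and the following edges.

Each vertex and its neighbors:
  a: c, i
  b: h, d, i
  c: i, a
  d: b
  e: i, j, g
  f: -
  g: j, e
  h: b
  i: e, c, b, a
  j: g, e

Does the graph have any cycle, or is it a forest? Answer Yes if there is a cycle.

DFS, tracking each vertex's parent; an edge to a visited non-parent vertex closes a cycle.
Start from i:
visit i (parent –)
  visit e (parent i)
    e–i: parent, skip
    visit j (parent e)
      visit g (parent j)
        g–j: parent, skip
        g–e: e visited and ≠ parent → cycle
Cycle: e – j – g – e.

Yes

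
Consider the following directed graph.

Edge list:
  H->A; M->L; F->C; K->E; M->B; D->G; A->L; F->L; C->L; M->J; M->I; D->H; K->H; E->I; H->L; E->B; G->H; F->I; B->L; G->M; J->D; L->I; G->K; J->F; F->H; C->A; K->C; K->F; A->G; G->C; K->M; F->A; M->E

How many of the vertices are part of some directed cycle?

A vertex is on a directed cycle iff it belongs to a strongly connected component of size ≥ 2 (or has a self-loop).
The vertices on cycles are {A, C, D, F, G, H, J, K, M} — 9 in total.

9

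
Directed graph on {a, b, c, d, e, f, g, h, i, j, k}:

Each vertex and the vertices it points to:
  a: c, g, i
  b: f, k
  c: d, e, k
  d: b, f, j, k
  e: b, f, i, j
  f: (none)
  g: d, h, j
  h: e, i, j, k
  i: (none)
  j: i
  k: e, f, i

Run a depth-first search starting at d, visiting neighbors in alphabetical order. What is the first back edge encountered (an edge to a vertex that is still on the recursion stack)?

e->b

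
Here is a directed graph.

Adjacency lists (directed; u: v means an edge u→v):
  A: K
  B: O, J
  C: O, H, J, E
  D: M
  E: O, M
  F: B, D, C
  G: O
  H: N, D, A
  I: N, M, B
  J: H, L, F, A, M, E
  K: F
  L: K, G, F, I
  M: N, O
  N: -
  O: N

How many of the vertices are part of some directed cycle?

A vertex is on a directed cycle iff it belongs to a strongly connected component of size ≥ 2 (or has a self-loop).
The vertices on cycles are {A, B, C, F, H, I, J, K, L} — 9 in total.

9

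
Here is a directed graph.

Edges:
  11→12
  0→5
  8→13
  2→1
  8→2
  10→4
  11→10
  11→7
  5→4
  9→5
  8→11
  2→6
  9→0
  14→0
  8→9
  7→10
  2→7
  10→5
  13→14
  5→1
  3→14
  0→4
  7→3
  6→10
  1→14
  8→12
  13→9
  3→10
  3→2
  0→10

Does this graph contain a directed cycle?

Yes

DFS with white/gray/black marking, starting from 2:
2 gray
  6 gray
    10 gray
      5 gray
        1 gray
          14 gray
            0 gray
              4 gray
              4 black
              0→10: 10 is gray → back edge
Back edge found, so a cycle exists: 10 → 5 → 1 → 14 → 0 → 10.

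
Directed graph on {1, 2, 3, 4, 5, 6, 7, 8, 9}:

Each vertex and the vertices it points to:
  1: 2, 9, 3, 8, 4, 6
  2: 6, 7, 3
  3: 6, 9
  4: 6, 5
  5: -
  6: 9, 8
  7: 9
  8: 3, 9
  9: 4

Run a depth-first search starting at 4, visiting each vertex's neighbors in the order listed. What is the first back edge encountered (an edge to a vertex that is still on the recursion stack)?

DFS from 4 (visiting each vertex's neighbors in the order listed); mark gray on enter, black on exit:
4 gray
  6 gray
    9 gray
      9→4: 4 is gray → back edge
First back edge: 9 → 4.

9→4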